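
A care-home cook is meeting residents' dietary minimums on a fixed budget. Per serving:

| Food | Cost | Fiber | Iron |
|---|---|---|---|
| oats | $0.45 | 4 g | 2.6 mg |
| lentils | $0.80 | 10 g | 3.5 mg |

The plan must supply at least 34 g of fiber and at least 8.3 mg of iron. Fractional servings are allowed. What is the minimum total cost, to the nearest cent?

$2.72

An LP optimum is at a vertex; with two nutrient constraints at most two foods are used. Check each candidate.
oats only: max(34/4, 8.3/2.6) = 8.5 servings → $3.83.
lentils only: max(34/10, 8.3/3.5) = 3.4 servings → $2.72.
oats + lentils: intersection lies outside the first quadrant.
The minimum over all feasible corners is $2.72.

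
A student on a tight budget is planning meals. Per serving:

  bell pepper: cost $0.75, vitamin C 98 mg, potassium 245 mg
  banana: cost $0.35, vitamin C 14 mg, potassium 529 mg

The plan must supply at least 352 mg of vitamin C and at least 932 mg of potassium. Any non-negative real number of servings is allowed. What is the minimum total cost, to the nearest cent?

An LP optimum is at a vertex; with two nutrient constraints at most two foods are used. Check each candidate.
bell pepper only: max(352/98, 932/245) = 3.804 servings → $2.85.
banana only: max(352/14, 932/529) = 25.14 servings → $8.80.
bell pepper + banana with both tight: 3.577 servings and 0.1053 servings → $2.72.
The minimum over all feasible corners is $2.72.

$2.72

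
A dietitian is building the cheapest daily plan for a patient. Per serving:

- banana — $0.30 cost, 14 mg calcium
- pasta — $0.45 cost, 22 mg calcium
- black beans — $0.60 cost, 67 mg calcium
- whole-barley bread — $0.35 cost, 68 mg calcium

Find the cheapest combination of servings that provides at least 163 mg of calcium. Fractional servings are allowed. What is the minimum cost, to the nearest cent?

$0.84

Cost per mg of calcium: whole-barley bread $0.0051, black beans $0.0090, pasta $0.0205, banana $0.0214.
With no serving limits, use only whole-barley bread: 163 mg / 68 mg = 2.397 servings × $0.35 = $0.84.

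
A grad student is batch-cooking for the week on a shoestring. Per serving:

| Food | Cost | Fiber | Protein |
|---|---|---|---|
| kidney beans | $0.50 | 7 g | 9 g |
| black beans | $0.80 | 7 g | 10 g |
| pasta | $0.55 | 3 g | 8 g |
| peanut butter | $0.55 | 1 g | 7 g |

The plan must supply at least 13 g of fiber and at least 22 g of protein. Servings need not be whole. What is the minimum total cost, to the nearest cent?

Check every corner: each single food scaled to meet both minima, and each pair solved so both constraints bind.
kidney beans only: max(13/7, 22/9) = 2.444 servings → $1.22.
black beans only: max(13/7, 22/10) = 2.2 servings → $1.76.
pasta only: max(13/3, 22/8) = 4.333 servings → $2.38.
peanut butter only: max(13/1, 22/7) = 13 servings → $7.15.
kidney beans + black beans with both targets exact would need a negative amount; discard.
kidney beans + pasta with both tight: 1.31 servings and 1.276 servings → $1.36.
kidney beans + peanut butter with both tight: 1.725 servings and 0.925 servings → $1.37.
black beans + pasta with both tight: 1.462 servings and 0.9231 servings → $1.68.
black beans + peanut butter with both tight: 1.769 servings and 0.6154 servings → $1.75.
pasta + peanut butter with both targets exact would need a negative amount; discard.
Cheapest feasible corner: $1.22.

$1.22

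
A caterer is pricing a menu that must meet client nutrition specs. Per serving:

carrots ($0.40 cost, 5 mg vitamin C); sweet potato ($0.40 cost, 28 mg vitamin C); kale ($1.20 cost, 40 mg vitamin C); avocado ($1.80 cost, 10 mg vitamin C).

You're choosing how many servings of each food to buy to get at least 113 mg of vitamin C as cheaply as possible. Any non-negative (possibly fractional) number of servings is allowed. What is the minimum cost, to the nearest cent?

Cost per mg of vitamin C: sweet potato $0.0143, kale $0.0300, carrots $0.0800, avocado $0.1800.
With no serving limits, use only sweet potato: 113 mg / 28 mg = 4.036 servings × $0.40 = $1.61.

$1.61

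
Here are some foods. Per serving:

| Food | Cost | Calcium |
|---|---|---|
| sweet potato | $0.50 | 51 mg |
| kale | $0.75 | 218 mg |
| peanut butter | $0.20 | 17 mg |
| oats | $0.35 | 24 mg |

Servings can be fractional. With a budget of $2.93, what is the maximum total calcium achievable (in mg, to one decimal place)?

Calcium per dollar: kale 290.7, sweet potato 102, peanut butter 85, oats 68.57.
With no serving limits, spend the whole cost allowance on kale: $2.93 / $0.75 × 218 mg = 851.7 mg.

851.7 mg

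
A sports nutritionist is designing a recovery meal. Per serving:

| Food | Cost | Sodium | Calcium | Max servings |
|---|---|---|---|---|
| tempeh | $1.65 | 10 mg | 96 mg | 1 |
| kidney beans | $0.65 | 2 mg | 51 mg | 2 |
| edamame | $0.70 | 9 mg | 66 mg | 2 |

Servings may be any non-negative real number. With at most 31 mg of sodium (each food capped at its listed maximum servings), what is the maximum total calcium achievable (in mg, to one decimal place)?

Calcium per mg sodium: kidney beans 25.5, tempeh 9.6, edamame 7.333.
Take 2 servings of kidney beans: uses 4 mg sodium, +102.0 mg calcium (running total 102.0 mg).
Take 1 serving of tempeh: uses 10 mg sodium, +96.0 mg calcium (running total 198.0 mg).
Take 1.889 servings of edamame: uses 17 mg sodium, +124.7 mg calcium (running total 322.7 mg).
Filling greedily by calcium-per-mg sodium is optimal for one linear limit, giving 322.7 mg.

322.7 mg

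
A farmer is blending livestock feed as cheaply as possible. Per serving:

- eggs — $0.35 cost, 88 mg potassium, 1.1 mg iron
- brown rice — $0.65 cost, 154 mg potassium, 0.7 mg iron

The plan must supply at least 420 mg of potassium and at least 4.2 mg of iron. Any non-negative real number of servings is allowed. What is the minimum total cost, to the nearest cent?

An LP optimum is at a vertex; with two nutrient constraints at most two foods are used. Check each candidate.
eggs only: max(420/88, 4.2/1.1) = 4.773 servings → $1.67.
brown rice only: max(420/154, 4.2/0.7) = 6 servings → $3.90.
eggs + brown rice with both tight: 3.273 servings and 0.8571 servings → $1.70.
The minimum over all feasible corners is $1.67.

$1.67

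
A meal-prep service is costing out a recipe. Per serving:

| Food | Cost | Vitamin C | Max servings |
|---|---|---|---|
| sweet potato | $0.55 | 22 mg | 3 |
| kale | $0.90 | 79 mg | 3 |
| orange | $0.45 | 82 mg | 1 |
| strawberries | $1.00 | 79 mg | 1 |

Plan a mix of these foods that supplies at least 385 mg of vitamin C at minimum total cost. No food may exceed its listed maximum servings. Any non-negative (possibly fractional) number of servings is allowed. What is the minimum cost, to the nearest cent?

Cost per mg of vitamin C: orange $0.0055, kale $0.0114, strawberries $0.0127, sweet potato $0.0250.
Take 1 serving of orange: +82.0 mg vitamin C for $0.45 (total $0.45, still need 303.0 mg).
Take 3 servings of kale: +237.0 mg vitamin C for $2.70 (total $3.15, still need 66.0 mg).
Take 0.8354 servings of strawberries: +66.0 mg vitamin C for $0.84 (total $3.99, still need 0.0 mg).
Filling from the cheapest source first is optimal under one linear minimum: $3.99.

$3.99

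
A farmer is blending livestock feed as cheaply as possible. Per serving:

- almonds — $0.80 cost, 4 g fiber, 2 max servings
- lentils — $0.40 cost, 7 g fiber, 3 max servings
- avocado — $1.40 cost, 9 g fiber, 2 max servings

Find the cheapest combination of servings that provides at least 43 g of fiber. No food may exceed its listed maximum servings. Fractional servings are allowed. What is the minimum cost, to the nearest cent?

Cost per g of fiber: lentils $0.0571, avocado $0.1556, almonds $0.2000.
Take 3 servings of lentils: +21.0 g fiber for $1.20 (total $1.20, still need 22.0 g).
Take 2 servings of avocado: +18.0 g fiber for $2.80 (total $4.00, still need 4.0 g).
Take 1 serving of almonds: +4.0 g fiber for $0.80 (total $4.80, still need 0.0 g).
Filling from the cheapest source first is optimal under one linear minimum: $4.80.

$4.80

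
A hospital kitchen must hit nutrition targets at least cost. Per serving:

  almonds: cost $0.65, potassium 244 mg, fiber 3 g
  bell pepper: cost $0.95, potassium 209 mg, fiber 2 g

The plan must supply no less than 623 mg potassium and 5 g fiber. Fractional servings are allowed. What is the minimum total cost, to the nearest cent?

With two linear requirements the optimum uses one or two foods; enumerate the corners.
almonds only: max(623/244, 5/3) = 2.553 servings → $1.66.
bell pepper only: max(623/209, 5/2) = 2.981 servings → $2.83.
almonds + bell pepper: the both-tight solution has a negative serving — not a feasible corner.
The minimum over all feasible corners is $1.66.

$1.66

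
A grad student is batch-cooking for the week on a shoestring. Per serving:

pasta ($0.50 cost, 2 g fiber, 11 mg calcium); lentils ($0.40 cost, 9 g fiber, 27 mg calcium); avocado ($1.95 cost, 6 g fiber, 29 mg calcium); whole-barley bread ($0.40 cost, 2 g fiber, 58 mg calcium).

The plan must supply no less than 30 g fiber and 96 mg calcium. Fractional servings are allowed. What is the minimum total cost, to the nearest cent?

$1.37

pasta only: max(30/2, 96/11) = 15 servings → $7.50.
lentils only: max(30/9, 96/27) = 3.556 servings → $1.42.
avocado only: max(30/6, 96/29) = 5 servings → $9.75.
whole-barley bread only: max(30/2, 96/58) = 15 servings → $6.00.
pasta + lentils with both tight: 1.2 servings and 3.067 servings → $1.83.
pasta + avocado: intersection lies outside the first quadrant.
pasta + whole-barley bread with both targets exact would need a negative amount; discard.
lentils + avocado with both tight: 2.97 servings and 0.5455 servings → $2.25.
lentils + whole-barley bread with both tight: 3.308 servings and 0.1154 servings → $1.37.
avocado + whole-barley bread with both targets exact would need a negative amount; discard.
So the least-cost plan costs $1.37.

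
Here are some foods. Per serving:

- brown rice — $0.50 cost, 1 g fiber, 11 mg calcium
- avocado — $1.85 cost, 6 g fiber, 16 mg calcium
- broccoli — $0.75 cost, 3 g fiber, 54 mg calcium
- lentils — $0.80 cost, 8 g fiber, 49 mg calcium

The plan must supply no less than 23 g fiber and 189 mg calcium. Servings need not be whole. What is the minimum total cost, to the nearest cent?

$2.91

At the optimum either one food covers both requirements or two foods hit both targets exactly; no other combination can be cheaper.
brown rice only: max(23/1, 189/11) = 23 servings → $11.50.
avocado only: max(23/6, 189/16) = 11.81 servings → $21.85.
broccoli only: max(23/3, 189/54) = 7.667 servings → $5.75.
lentils only: max(23/8, 189/49) = 3.857 servings → $3.09.
brown rice + avocado with both tight: 15.32 servings and 1.28 servings → $10.03.
brown rice + broccoli with both targets exact would need a negative amount; discard.
brown rice + lentils with both tight: 9.872 servings and 1.641 servings → $6.25.
avocado + broccoli with both tight: 2.446 servings and 2.775 servings → $6.61.
avocado + lentils: intersection lies outside the first quadrant.
broccoli + lentils with both tight: 1.351 servings and 2.368 servings → $2.91.
So the least-cost plan costs $2.91.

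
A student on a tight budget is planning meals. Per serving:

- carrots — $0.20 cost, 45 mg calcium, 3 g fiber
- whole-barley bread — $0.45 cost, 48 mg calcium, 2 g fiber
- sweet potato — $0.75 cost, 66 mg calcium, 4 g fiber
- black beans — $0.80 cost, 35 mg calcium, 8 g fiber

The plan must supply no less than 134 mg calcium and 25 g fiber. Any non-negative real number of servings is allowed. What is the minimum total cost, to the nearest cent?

Check every corner: each single food scaled to meet both minima, and each pair solved so both constraints bind.
carrots only: max(134/45, 25/3) = 8.333 servings → $1.67.
whole-barley bread only: max(134/48, 25/2) = 12.5 servings → $5.62.
sweet potato only: max(134/66, 25/4) = 6.25 servings → $4.69.
black beans only: max(134/35, 25/8) = 3.829 servings → $3.06.
carrots + whole-barley bread: intersection lies outside the first quadrant.
carrots + sweet potato: the both-tight solution has a negative serving — not a feasible corner.
carrots + black beans with both tight: 0.7725 servings and 2.835 servings → $2.42.
whole-barley bread + sweet potato: the both-tight solution has a negative serving — not a feasible corner.
whole-barley bread + black beans with both tight: 0.6274 servings and 2.968 servings → $2.66.
sweet potato + black beans with both tight: 0.5077 servings and 2.871 servings → $2.68.
So the least-cost plan costs $1.67.

$1.67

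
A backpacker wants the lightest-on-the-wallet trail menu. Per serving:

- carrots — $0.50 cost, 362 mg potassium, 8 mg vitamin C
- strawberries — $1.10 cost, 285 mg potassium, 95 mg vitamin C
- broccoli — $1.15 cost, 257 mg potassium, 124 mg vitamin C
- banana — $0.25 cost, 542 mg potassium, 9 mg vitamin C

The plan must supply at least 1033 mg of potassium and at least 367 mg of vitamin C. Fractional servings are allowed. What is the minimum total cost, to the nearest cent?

With two linear requirements the optimum uses one or two foods; enumerate the corners.
carrots only: max(1033/362, 367/8) = 45.88 servings → $22.94.
strawberries only: max(1033/285, 367/95) = 3.863 servings → $4.25.
broccoli only: max(1033/257, 367/124) = 4.019 servings → $4.62.
banana only: max(1033/542, 367/9) = 40.78 servings → $10.19.
carrots + strawberries: intersection lies outside the first quadrant.
carrots + broccoli with both tight: 0.7885 servings and 2.909 servings → $3.74.
carrots + banana: the both-tight solution has a negative serving — not a feasible corner.
strawberries + broccoli with both tight: 3.091 servings and 0.5913 servings → $4.08.
strawberries + banana with both targets exact would need a negative amount; discard.
broccoli + banana with both tight: 2.922 servings and 0.5204 servings → $3.49.
So the least-cost plan costs $3.49.

$3.49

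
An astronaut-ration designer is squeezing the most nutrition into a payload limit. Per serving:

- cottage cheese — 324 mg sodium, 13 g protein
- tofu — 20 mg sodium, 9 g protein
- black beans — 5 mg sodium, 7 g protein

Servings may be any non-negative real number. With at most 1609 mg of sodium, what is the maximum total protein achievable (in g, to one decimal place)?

Protein per mg sodium: black beans 1.4, tofu 0.45, cottage cheese 0.04012.
With no serving limits, spend the whole sodium allowance on black beans: 1609 mg / 5 mg × 7 g = 2252.6 g.

2252.6 g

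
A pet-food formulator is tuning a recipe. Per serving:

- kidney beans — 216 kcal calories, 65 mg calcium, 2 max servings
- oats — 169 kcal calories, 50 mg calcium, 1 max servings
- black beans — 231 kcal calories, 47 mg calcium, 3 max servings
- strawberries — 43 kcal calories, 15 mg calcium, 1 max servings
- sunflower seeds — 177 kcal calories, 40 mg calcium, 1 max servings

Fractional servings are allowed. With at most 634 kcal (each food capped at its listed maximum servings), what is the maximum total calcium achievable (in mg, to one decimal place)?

192.0 mg

Calcium per kcal: strawberries 0.3488, kidney beans 0.3009, oats 0.2959, sunflower seeds 0.226, black beans 0.2035.
Take 1 serving of strawberries: uses 43 kcal, +15.0 mg calcium (running total 15.0 mg).
Take 2 servings of kidney beans: uses 432 kcal, +130.0 mg calcium (running total 145.0 mg).
Take 0.9408 servings of oats: uses 159 kcal, +47.0 mg calcium (running total 192.0 mg).
Filling greedily by calcium-per-kcal is optimal for one linear limit, giving 192.0 mg.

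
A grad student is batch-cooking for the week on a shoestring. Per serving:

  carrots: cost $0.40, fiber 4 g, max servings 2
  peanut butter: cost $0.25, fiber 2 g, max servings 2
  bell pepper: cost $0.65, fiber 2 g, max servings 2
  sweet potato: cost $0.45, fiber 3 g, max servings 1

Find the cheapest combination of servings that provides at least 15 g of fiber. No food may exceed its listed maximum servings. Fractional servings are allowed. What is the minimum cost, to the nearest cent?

$1.75

Cost per g of fiber: carrots $0.1000, peanut butter $0.1250, sweet potato $0.1500, bell pepper $0.3250.
Take 2 servings of carrots: +8.0 g fiber for $0.80 (total $0.80, still need 7.0 g).
Take 2 servings of peanut butter: +4.0 g fiber for $0.50 (total $1.30, still need 3.0 g).
Take 1 serving of sweet potato: +3.0 g fiber for $0.45 (total $1.75, still need 0.0 g).
Filling from the cheapest source first is optimal under one linear minimum: $1.75.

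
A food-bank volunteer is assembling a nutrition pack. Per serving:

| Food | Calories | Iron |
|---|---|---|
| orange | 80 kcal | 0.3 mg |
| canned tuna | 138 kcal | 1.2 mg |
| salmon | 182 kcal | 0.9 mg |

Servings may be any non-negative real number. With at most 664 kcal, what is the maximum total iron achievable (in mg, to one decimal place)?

Iron per kcal: canned tuna 0.008696, salmon 0.004945, orange 0.00375.
With no serving limits, spend the whole calories allowance on canned tuna: 664 kcal / 138 kcal × 1.2 mg = 5.8 mg.

5.8 mg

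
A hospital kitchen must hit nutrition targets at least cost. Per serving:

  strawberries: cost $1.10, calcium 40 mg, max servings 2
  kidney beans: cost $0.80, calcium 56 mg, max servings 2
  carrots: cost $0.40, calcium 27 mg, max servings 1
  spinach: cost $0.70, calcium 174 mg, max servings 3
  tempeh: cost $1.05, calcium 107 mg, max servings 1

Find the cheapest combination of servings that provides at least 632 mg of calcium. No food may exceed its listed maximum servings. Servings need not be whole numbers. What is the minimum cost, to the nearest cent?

Cost per mg of calcium: spinach $0.0040, tempeh $0.0098, kidney beans $0.0143, carrots $0.0148, strawberries $0.0275.
Take 3 servings of spinach: +522.0 mg calcium for $2.10 (total $2.10, still need 110.0 mg).
Take 1 serving of tempeh: +107.0 mg calcium for $1.05 (total $3.15, still need 3.0 mg).
Take 0.05357 servings of kidney beans: +3.0 mg calcium for $0.04 (total $3.19, still need 0.0 mg).
Filling from the cheapest source first is optimal under one linear minimum: $3.19.

$3.19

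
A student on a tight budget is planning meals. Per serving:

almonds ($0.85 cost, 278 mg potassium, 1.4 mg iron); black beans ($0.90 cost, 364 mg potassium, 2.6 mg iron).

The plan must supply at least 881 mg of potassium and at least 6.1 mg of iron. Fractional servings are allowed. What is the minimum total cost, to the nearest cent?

This is a tiny linear program; its minimum lies at a vertex of the feasible set. List the vertices and price them.
almonds only: max(881/278, 6.1/1.4) = 4.357 servings → $3.70.
black beans only: max(881/364, 6.1/2.6) = 2.42 servings → $2.18.
almonds + black beans with both tight: 0.3293 servings and 2.169 servings → $2.23.
Cheapest feasible corner: $2.18.

$2.18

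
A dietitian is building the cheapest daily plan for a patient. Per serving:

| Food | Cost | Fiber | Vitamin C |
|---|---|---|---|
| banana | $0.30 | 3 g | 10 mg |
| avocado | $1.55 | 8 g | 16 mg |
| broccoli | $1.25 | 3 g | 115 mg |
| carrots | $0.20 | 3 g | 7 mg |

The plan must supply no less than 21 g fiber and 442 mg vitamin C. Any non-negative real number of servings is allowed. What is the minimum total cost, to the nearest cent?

$5.22

This is a tiny linear program; its minimum lies at a vertex of the feasible set. List the vertices and price them.
banana only: max(21/3, 442/10) = 44.2 servings → $13.26.
avocado only: max(21/8, 442/16) = 27.62 servings → $42.82.
broccoli only: max(21/3, 442/115) = 7 servings → $8.75.
carrots only: max(21/3, 442/7) = 63.14 servings → $12.63.
banana + avocado: the both-tight solution has a negative serving — not a feasible corner.
banana + broccoli with both tight: 3.457 servings and 3.543 servings → $5.47.
banana + carrots: intersection lies outside the first quadrant.
avocado + broccoli with both tight: 1.249 servings and 3.67 servings → $6.52.
avocado + carrots with both targets exact would need a negative amount; discard.
broccoli + carrots with both tight: 3.639 servings and 3.361 servings → $5.22.
So the least-cost plan costs $5.22.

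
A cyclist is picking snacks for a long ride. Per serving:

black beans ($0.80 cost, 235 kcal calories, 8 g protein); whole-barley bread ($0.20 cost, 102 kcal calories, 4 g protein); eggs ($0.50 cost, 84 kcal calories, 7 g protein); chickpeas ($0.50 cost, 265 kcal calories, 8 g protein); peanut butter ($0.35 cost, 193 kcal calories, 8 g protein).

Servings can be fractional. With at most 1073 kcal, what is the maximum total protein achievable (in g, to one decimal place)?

89.4 g

Protein per kcal: eggs 0.08333, peanut butter 0.04145, whole-barley bread 0.03922, black beans 0.03404, chickpeas 0.03019.
With no serving limits, spend the whole calories allowance on eggs: 1073 kcal / 84 kcal × 7 g = 89.4 g.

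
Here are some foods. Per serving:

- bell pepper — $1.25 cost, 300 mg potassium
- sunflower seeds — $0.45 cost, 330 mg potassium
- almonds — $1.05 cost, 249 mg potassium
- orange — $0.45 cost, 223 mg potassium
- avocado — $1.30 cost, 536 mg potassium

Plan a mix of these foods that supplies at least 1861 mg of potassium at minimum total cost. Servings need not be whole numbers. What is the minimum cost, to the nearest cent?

$2.54

Cost per mg of potassium: sunflower seeds $0.0014, orange $0.0020, avocado $0.0024, bell pepper $0.0042, almonds $0.0042.
With no serving limits, use only sunflower seeds: 1861 mg / 330 mg = 5.639 servings × $0.45 = $2.54.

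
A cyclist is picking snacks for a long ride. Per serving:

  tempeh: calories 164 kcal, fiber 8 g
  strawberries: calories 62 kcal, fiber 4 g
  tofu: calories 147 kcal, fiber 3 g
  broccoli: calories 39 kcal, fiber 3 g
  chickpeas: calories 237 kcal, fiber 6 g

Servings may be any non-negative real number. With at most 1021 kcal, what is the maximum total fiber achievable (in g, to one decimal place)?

Fiber per kcal: broccoli 0.07692, strawberries 0.06452, tempeh 0.04878, chickpeas 0.02532, tofu 0.02041.
With no serving limits, spend the whole calories allowance on broccoli: 1021 kcal / 39 kcal × 3 g = 78.5 g.

78.5 g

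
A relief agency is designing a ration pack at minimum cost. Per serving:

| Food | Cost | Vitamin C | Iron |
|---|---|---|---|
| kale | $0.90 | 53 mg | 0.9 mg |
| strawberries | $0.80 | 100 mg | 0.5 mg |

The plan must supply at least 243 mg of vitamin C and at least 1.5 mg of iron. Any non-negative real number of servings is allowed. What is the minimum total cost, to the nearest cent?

$2.16

Check every corner: each single food scaled to meet both minima, and each pair solved so both constraints bind.
kale only: max(243/53, 1.5/0.9) = 4.585 servings → $4.13.
strawberries only: max(243/100, 1.5/0.5) = 3 servings → $2.40.
kale + strawberries with both tight: 0.4488 servings and 2.192 servings → $2.16.
The minimum over all feasible corners is $2.16.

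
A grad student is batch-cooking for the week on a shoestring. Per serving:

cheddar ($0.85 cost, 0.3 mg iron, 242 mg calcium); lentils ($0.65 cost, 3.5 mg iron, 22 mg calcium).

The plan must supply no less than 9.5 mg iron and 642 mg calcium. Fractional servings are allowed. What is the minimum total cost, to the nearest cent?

This is a tiny linear program; its minimum lies at a vertex of the feasible set. List the vertices and price them.
cheddar only: max(9.5/0.3, 642/242) = 31.67 servings → $26.92.
lentils only: max(9.5/3.5, 642/22) = 29.18 servings → $18.97.
cheddar + lentils with both tight: 2.425 servings and 2.506 servings → $3.69.
Cheapest feasible corner: $3.69.

$3.69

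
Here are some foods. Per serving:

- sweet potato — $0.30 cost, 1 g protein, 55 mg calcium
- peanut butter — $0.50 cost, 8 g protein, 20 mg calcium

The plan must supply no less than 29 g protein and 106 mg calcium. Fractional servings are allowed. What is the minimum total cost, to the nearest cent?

For a min-cost LP with two ≥-constraints, a basic feasible solution has at most two positive variables.
sweet potato only: max(29/1, 106/55) = 29 servings → $8.70.
peanut butter only: max(29/8, 106/20) = 5.3 servings → $2.65.
sweet potato + peanut butter with both tight: 0.6381 servings and 3.545 servings → $1.96.
The minimum over all feasible corners is $1.96.

$1.96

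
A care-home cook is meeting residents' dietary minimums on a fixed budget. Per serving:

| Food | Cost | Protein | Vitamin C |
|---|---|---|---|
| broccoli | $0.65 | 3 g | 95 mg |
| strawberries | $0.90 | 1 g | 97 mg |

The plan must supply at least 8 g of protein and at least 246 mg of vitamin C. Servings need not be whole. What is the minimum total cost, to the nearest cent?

broccoli only: max(8/3, 246/95) = 2.667 servings → $1.73.
strawberries only: max(8/1, 246/97) = 8 servings → $7.20.
broccoli + strawberries: intersection lies outside the first quadrant.
The minimum over all feasible corners is $1.73.

$1.73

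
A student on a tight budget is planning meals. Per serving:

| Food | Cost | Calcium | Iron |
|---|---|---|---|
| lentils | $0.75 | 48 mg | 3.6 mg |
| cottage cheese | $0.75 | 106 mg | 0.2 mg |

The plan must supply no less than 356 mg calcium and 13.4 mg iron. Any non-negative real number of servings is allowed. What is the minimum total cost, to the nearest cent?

At the optimum either one food covers both requirements or two foods hit both targets exactly; no other combination can be cheaper.
lentils only: max(356/48, 13.4/3.6) = 7.417 servings → $5.56.
cottage cheese only: max(356/106, 13.4/0.2) = 67 servings → $50.25.
lentils + cottage cheese with both tight: 3.627 servings and 1.716 servings → $4.01.
So the least-cost plan costs $4.01.

$4.01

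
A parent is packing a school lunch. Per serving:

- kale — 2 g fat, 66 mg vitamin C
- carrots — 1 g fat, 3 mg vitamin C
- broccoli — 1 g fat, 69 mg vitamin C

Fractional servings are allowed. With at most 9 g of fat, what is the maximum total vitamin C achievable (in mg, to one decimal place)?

Vitamin C per g fat: broccoli 69, kale 33, carrots 3.
With no serving limits, spend the whole fat allowance on broccoli: 9 g / 1 g × 69 mg = 621.0 mg.

621.0 mg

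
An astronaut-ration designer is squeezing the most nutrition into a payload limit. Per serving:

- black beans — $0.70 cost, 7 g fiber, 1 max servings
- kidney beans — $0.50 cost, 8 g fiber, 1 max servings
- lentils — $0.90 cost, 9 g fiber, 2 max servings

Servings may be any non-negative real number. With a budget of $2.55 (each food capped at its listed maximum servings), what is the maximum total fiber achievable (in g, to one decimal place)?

Fiber per dollar: kidney beans 16, black beans 10, lentils 10.
Take 1 serving of kidney beans: spends $0.50, +8.0 g fiber (running total 8.0 g).
Take 1 serving of black beans: spends $0.70, +7.0 g fiber (running total 15.0 g).
Take 1.5 servings of lentils: spends $1.35, +13.5 g fiber (running total 28.5 g).
Greedy by best ratio exhausts the cost allowance optimally: 28.5 g.

28.5 g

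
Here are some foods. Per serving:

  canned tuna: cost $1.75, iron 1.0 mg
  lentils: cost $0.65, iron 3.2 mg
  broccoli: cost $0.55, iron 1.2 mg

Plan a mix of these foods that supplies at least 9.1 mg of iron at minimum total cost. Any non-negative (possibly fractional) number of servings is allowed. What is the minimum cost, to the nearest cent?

Cost per mg of iron: lentils $0.2031, broccoli $0.4583, canned tuna $1.7500.
With no serving limits, use only lentils: 9.1 mg / 3.2 mg = 2.844 servings × $0.65 = $1.85.

$1.85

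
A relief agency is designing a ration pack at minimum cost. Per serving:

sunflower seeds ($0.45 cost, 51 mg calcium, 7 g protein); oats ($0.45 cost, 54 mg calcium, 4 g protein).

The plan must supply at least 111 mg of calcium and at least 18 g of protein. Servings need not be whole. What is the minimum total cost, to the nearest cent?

$1.16

For a min-cost LP with two ≥-constraints, a basic feasible solution has at most two positive variables.
sunflower seeds only: max(111/51, 18/7) = 2.571 servings → $1.16.
oats only: max(111/54, 18/4) = 4.5 servings → $2.02.
sunflower seeds + oats: intersection lies outside the first quadrant.
So the least-cost plan costs $1.16.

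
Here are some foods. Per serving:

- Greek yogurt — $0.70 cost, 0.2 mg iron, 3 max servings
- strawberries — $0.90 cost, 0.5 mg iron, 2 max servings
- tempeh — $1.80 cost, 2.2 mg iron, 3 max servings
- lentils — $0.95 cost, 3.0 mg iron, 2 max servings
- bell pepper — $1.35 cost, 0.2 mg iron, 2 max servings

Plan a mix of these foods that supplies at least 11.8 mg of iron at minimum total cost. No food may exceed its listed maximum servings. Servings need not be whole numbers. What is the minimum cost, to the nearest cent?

$6.65

Cost per mg of iron: lentils $0.3167, tempeh $0.8182, strawberries $1.8000, Greek yogurt $3.5000, bell pepper $6.7500.
Take 2 servings of lentils: +6.0 mg iron for $1.90 (total $1.90, still need 5.8 mg).
Take 2.636 servings of tempeh: +5.8 mg iron for $4.75 (total $6.65, still need 0.0 mg).
Filling from the cheapest source first is optimal under one linear minimum: $6.65.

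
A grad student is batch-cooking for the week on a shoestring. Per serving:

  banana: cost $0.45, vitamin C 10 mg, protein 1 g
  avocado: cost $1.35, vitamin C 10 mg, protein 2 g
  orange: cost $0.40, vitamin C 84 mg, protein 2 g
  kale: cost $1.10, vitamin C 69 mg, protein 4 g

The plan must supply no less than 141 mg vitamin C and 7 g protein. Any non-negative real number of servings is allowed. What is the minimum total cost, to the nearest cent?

An LP optimum is at a vertex; with two nutrient constraints at most two foods are used. Check each candidate.
banana only: max(141/10, 7/1) = 14.1 servings → $6.34.
avocado only: max(141/10, 7/2) = 14.1 servings → $19.04.
orange only: max(141/84, 7/2) = 3.5 servings → $1.40.
kale only: max(141/69, 7/4) = 2.043 servings → $2.25.
banana + avocado with both targets exact would need a negative amount; discard.
banana + orange with both tight: 4.781 servings and 1.109 servings → $2.60.
banana + kale with both targets exact would need a negative amount; discard.
avocado + orange with both tight: 2.068 servings and 1.432 servings → $3.36.
avocado + kale with both targets exact would need a negative amount; discard.
orange + kale with both tight: 0.4091 servings and 1.545 servings → $1.86.
Cheapest feasible corner: $1.40.

$1.40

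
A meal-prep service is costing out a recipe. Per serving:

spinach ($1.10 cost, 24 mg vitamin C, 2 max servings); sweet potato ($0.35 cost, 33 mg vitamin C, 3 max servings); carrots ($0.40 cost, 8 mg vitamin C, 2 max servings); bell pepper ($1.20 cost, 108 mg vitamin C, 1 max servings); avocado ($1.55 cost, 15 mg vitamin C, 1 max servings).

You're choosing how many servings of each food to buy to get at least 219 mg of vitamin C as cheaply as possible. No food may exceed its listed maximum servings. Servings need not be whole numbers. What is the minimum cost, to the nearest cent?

Cost per mg of vitamin C: sweet potato $0.0106, bell pepper $0.0111, spinach $0.0458, carrots $0.0500, avocado $0.1033.
Take 3 servings of sweet potato: +99.0 mg vitamin C for $1.05 (total $1.05, still need 120.0 mg).
Take 1 serving of bell pepper: +108.0 mg vitamin C for $1.20 (total $2.25, still need 12.0 mg).
Take 0.5 servings of spinach: +12.0 mg vitamin C for $0.55 (total $2.80, still need 0.0 mg).
Greedy by cheapest-per-mg is optimal for a single linear constraint, so the minimum cost is $2.80.

$2.80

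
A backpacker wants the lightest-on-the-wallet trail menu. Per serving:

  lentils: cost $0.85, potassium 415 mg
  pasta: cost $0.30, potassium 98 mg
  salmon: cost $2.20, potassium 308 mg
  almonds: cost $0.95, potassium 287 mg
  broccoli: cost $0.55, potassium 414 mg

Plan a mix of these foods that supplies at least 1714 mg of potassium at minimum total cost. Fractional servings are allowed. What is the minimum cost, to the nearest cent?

Cost per mg of potassium: broccoli $0.0013, lentils $0.0020, pasta $0.0031, almonds $0.0033, salmon $0.0071.
With no serving limits, use only broccoli: 1714 mg / 414 mg = 4.14 servings × $0.55 = $2.28.

$2.28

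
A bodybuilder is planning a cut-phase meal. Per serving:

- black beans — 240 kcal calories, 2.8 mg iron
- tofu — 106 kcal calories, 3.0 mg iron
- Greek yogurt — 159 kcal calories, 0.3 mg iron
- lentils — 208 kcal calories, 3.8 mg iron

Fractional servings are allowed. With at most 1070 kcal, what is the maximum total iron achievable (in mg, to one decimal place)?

Iron per kcal: tofu 0.0283, lentils 0.01827, black beans 0.01167, Greek yogurt 0.001887.
With no serving limits, spend the whole calories allowance on tofu: 1070 kcal / 106 kcal × 3.0 mg = 30.3 mg.

30.3 mg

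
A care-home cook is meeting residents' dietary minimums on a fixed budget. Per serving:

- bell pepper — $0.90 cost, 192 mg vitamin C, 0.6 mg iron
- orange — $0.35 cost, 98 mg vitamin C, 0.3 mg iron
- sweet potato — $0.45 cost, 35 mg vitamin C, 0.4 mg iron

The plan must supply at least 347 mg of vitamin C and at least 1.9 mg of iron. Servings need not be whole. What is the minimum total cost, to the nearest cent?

$2.17

bell pepper only: max(347/192, 1.9/0.6) = 3.167 servings → $2.85.
orange only: max(347/98, 1.9/0.3) = 6.333 servings → $2.22.
sweet potato only: max(347/35, 1.9/0.4) = 9.914 servings → $4.46.
bell pepper + orange: intersection lies outside the first quadrant.
bell pepper + sweet potato with both tight: 1.296 servings and 2.806 servings → $2.43.
orange + sweet potato with both tight: 2.519 servings and 2.861 servings → $2.17.
So the least-cost plan costs $2.17.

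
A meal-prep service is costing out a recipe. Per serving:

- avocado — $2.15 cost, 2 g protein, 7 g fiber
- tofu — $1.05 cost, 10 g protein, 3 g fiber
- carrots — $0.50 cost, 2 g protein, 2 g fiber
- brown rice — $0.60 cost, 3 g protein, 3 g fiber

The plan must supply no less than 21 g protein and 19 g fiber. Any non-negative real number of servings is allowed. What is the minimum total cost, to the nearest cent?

This is a tiny linear program; its minimum lies at a vertex of the feasible set. List the vertices and price them.
avocado only: max(21/2, 19/7) = 10.5 servings → $22.57.
tofu only: max(21/10, 19/3) = 6.333 servings → $6.65.
carrots only: max(21/2, 19/2) = 10.5 servings → $5.25.
brown rice only: max(21/3, 19/3) = 7 servings → $4.20.
avocado + tofu with both tight: 1.984 servings and 1.703 servings → $6.05.
avocado + carrots with both targets exact would need a negative amount; discard.
avocado + brown rice with both targets exact would need a negative amount; discard.
tofu + carrots with both tight: 0.2857 servings and 9.071 servings → $4.84.
tofu + brown rice with both tight: 0.2857 servings and 6.048 servings → $3.93.
carrots + brown rice (both tight): parallel constraints — no distinct corner.
So the least-cost plan costs $3.93.

$3.93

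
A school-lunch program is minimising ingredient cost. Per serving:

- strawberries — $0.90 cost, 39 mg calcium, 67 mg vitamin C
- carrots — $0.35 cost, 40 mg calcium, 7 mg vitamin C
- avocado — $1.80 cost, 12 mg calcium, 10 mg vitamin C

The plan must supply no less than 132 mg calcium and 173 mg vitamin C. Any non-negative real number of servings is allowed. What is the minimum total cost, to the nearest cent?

strawberries only: max(132/39, 173/67) = 3.385 servings → $3.05.
carrots only: max(132/40, 173/7) = 24.71 servings → $8.65.
avocado only: max(132/12, 173/10) = 17.3 servings → $31.14.
strawberries + carrots with both tight: 2.491 servings and 0.8712 servings → $2.55.
strawberries + avocado with both tight: 1.826 servings and 5.065 servings → $10.76.
carrots + avocado with both targets exact would need a negative amount; discard.
The minimum over all feasible corners is $2.55.

$2.55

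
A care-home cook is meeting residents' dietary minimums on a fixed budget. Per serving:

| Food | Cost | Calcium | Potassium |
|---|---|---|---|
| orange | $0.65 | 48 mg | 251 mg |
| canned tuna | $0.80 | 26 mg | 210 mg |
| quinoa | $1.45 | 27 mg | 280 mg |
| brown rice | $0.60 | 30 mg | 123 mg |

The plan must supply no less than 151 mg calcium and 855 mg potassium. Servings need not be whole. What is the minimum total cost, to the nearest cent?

orange only: max(151/48, 855/251) = 3.406 servings → $2.21.
canned tuna only: max(151/26, 855/210) = 5.808 servings → $4.65.
quinoa only: max(151/27, 855/280) = 5.593 servings → $8.11.
brown rice only: max(151/30, 855/123) = 6.951 servings → $4.17.
orange + canned tuna with both tight: 2.667 servings and 0.8832 servings → $2.44.
orange + quinoa with both tight: 2.881 servings and 0.4711 servings → $2.56.
orange + brown rice: the both-tight solution has a negative serving — not a feasible corner.
canned tuna + quinoa: intersection lies outside the first quadrant.
canned tuna + brown rice with both tight: 2.281 servings and 3.056 servings → $3.66.
quinoa + brown rice with both tight: 1.393 servings and 3.779 servings → $4.29.
So the least-cost plan costs $2.21.

$2.21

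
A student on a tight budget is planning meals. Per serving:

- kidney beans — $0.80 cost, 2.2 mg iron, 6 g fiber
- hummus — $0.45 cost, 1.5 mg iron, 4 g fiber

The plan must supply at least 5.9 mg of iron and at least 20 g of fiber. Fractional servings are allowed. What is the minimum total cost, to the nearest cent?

For a min-cost LP with two ≥-constraints, a basic feasible solution has at most two positive variables.
kidney beans only: max(5.9/2.2, 20/6) = 3.333 servings → $2.67.
hummus only: max(5.9/1.5, 20/4) = 5 servings → $2.25.
kidney beans + hummus: the both-tight solution has a negative serving — not a feasible corner.
The minimum over all feasible corners is $2.25.

$2.25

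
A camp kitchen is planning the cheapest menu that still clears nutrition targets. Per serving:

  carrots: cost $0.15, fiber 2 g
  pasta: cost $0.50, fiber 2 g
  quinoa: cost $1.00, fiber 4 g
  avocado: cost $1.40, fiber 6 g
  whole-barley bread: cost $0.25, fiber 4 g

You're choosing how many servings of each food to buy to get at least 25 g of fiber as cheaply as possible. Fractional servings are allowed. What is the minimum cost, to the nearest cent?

$1.56

Cost per g of fiber: whole-barley bread $0.0625, carrots $0.0750, avocado $0.2333, pasta $0.2500, quinoa $0.2500.
With no serving limits, use only whole-barley bread: 25 g / 4 g = 6.25 servings × $0.25 = $1.56.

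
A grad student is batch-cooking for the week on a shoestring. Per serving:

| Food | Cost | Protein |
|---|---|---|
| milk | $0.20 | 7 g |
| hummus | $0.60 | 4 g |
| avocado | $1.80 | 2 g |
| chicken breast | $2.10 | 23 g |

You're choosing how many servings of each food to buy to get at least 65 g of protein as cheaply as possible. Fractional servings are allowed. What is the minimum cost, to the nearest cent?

Cost per g of protein: milk $0.0286, chicken breast $0.0913, hummus $0.1500, avocado $0.9000.
With no serving limits, use only milk: 65 g / 7 g = 9.286 servings × $0.20 = $1.86.

$1.86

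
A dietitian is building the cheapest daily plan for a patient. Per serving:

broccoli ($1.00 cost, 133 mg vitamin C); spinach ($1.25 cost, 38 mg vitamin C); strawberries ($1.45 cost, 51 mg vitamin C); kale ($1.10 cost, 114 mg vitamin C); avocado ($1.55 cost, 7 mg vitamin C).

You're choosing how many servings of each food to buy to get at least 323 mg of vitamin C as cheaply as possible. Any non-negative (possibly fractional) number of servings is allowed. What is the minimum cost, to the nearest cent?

Cost per mg of vitamin C: broccoli $0.0075, kale $0.0096, strawberries $0.0284, spinach $0.0329, avocado $0.2214.
With no serving limits, use only broccoli: 323 mg / 133 mg = 2.429 servings × $1.00 = $2.43.

$2.43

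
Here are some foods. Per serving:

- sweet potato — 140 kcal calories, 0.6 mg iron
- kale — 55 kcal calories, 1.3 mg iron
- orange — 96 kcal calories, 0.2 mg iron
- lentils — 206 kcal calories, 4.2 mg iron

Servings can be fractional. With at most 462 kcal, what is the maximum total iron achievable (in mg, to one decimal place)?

10.9 mg

Iron per kcal: kale 0.02364, lentils 0.02039, sweet potato 0.004286, orange 0.002083.
With no serving limits, spend the whole calories allowance on kale: 462 kcal / 55 kcal × 1.3 mg = 10.9 mg.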